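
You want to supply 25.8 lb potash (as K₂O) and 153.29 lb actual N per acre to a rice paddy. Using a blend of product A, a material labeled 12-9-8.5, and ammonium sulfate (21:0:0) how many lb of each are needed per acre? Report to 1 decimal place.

Per-acre balance (a = product A, b = ammonium sulfate):
K₂O: 0.085·a + 0·b = 25.8
N: 0.12·a + 0.21·b = 153.29
From row1: a = (25.8 − 0·b) / 0.085.
Into row2: 0.12·(25.8 − 0·b)/0.085 + 0.21·b = 153.29 → b = 556.507, a = 303.529.

303.5 lb product A, 556.5 lb ammonium sulfate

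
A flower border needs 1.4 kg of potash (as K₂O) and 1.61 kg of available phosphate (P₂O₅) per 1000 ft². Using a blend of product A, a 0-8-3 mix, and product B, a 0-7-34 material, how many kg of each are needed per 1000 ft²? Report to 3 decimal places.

17.904 kg product A, 2.538 kg product B

Let a = kg of product A, b = kg of product B (per 1000 ft²).
K₂O: 0.03·a + 0.34·b = 1.4
P₂O₅: 0.08·a + 0.07·b = 1.61
Eliminate b: (row1) − 0.34/0.07·(row2) → -0.358571·a = -6.42, so a = 17.9044.
Then b = (1.61 − 0.08·17.9044) / 0.07 = 2.53785.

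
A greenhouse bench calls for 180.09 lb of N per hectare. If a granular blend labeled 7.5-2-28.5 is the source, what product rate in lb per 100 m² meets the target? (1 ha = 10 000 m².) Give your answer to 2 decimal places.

Product per hectare = 180.09 / 7.5% = 2401.2 lb.
Convert to per 100 m²: 2401.2 × 0.01 = 24.012 lb.

24.01 lb of product per hundred sq m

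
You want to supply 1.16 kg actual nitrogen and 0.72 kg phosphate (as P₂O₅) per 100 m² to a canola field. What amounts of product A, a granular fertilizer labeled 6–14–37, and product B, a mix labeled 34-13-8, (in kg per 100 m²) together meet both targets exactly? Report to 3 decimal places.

2.362 kg product A, 2.995 kg product B

With a, b = kg per 100 m² of product A and product B:
N: 0.06·a + 0.34·b = 1.16
P₂O₅: 0.14·a + 0.13·b = 0.72
Eliminate b: (row1) − 0.34/0.13·(row2) → -0.306154·a = -0.723077, so a = 2.36181.
Then b = (0.72 − 0.14·2.36181) / 0.13 = 2.99497.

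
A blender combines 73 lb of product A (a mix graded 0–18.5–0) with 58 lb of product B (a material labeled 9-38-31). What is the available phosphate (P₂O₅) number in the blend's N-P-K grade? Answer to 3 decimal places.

27.134% P₂O₅

Total mass = 73 + 58 = 131 lb.
P₂O₅ mass = 18.5%×73 + 38%×58 = 35.545 lb.
% P₂O₅ = 35.545 / 131 = 27.1336%.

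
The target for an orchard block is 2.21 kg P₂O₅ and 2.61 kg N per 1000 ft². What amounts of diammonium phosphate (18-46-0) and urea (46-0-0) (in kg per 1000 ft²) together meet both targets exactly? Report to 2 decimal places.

Per-1000 ft² balance (a = diammonium phosphate, b = urea):
P₂O₅: 0.46·a + 0·b = 2.21
N: 0.18·a + 0.46·b = 2.61
From row1: a = (2.21 − 0·b) / 0.46.
Into row2: 0.18·(2.21 − 0·b)/0.46 + 0.46·b = 2.61 → b = 3.79395, a = 4.80435.

4.80 kg diammonium phosphate, 3.79 kg urea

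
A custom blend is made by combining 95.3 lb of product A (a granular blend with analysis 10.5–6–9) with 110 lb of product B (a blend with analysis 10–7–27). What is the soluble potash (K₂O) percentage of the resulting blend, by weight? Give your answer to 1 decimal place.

18.6% K₂O

Total mass = 95.3 + 110 = 205.3 lb.
K₂O mass = 9%×95.3 + 27%×110 = 38.277 lb.
% K₂O = 38.277 / 205.3 = 18.6444%.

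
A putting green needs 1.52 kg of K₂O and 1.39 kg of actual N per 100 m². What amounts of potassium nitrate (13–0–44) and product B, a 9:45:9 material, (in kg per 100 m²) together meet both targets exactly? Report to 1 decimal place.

0.4 kg potassium nitrate, 14.8 kg product B

With a, b = kg per 100 m² of potassium nitrate and product B:
K₂O: 0.44·a + 0.09·b = 1.52
N: 0.13·a + 0.09·b = 1.39
From row1: a = (1.52 − 0.09·b) / 0.44.
Into row2: 0.13·(1.52 − 0.09·b)/0.44 + 0.09·b = 1.39 → b = 14.8387, a = 0.419355.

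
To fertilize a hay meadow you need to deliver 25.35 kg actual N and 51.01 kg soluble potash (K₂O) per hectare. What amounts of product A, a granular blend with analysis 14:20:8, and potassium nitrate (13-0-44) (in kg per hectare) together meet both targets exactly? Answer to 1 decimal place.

Let a = kg of product A, b = kg of potassium nitrate (per hectare).
N: 0.14·a + 0.13·b = 25.35
K₂O: 0.08·a + 0.44·b = 51.01
Solving simultaneously: a = 88.334, b = 99.8711.

88.3 kg product A, 99.9 kg potassium nitrate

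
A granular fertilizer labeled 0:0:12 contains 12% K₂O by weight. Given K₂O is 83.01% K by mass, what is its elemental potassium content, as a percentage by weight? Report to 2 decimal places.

%K = 12 × 0.8301 = 9.9612%.

9.96% K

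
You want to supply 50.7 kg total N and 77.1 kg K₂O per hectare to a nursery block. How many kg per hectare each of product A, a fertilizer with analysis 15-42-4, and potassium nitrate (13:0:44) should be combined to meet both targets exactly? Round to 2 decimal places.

Per-hectare balance (a = product A, b = potassium nitrate):
N: 0.15·a + 0.13·b = 50.7
K₂O: 0.04·a + 0.44·b = 77.1
Solving simultaneously: a = 202.056, b = 156.859.

202.06 kg product A, 156.86 kg potassium nitrate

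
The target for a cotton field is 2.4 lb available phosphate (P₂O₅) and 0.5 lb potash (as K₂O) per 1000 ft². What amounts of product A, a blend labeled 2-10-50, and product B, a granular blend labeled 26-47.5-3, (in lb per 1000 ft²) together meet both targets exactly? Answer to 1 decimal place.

0.7 lb product A, 4.9 lb product B

Let a = lb of product A, b = lb of product B (per 1000 ft²).
P₂O₅: 0.1·a + 0.475·b = 2.4
K₂O: 0.5·a + 0.03·b = 0.5
Eliminate b: (row1) − 0.475/0.03·(row2) → -7.81667·a = -5.51667, so a = 0.705757.
Then b = (0.5 − 0.5·0.705757) / 0.03 = 4.90405.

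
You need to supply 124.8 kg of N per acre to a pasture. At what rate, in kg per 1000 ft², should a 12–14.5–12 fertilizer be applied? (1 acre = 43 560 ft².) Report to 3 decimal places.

Product per acre = 124.8 / 12% = 1040 kg.
Convert to per 1000 ft²: 1040 × 0.0229568 = 23.8751 kg.

23.875 kg of product per thousand sq ft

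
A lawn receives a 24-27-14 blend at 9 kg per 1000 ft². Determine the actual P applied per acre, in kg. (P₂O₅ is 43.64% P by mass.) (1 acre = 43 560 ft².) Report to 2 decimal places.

P₂O₅ per 1000 ft² = 9 × 27% = 2.43 kg.
Elemental P = 2.43 × 0.4364 = 1.06045 kg per 1000 ft².
Convert to per acre: 1.06045 × 43.56 = 46.1933 kg.

46.19 kg P per acre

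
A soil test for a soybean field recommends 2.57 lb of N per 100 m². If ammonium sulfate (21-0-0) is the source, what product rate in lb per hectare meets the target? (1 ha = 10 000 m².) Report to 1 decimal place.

Product per 100 m² = 2.57 / 21% = 12.2381 lb.
Convert to per hectare: 12.2381 × 100 = 1223.81 lb.

1223.8 lb of product per hectare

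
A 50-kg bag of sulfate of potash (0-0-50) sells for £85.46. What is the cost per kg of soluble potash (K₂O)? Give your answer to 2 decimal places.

K₂O in bag = 50 × 50% = 25 kg.
Cost per kg K₂O = £85.46 / 25 = £3.4184.

£3.42 per kg K₂O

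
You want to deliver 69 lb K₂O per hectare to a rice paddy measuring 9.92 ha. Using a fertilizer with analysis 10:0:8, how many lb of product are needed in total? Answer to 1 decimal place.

Product per hectare = 69 / 8% = 862.5 lb.
Total product = 862.5 × 9.92 = 8556 lb.

8556.0 lb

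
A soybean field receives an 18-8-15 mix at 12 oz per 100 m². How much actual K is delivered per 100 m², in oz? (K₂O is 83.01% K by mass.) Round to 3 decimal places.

K₂O per 100 m² = 12 × 15% = 1.8 oz.
Elemental K = 1.8 × 0.8301 = 1.49418 oz per 100 m².

1.494 oz K per hundred sq m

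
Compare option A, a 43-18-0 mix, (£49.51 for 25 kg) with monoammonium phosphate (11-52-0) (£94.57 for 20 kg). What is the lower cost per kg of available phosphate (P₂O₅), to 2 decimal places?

option A: P₂O₅ per bag = 25 × 18% = 4.5 kg; cost = 49.51 / 4.5 = £11.0022/kg P₂O₅.
monoammonium phosphate: P₂O₅ per bag = 20 × 52% = 10.4 kg; cost = 94.57 / 10.4 = £9.0933/kg P₂O₅.
monoammonium phosphate is cheaper.

£9.09 per kg P₂O₅ (monoammonium phosphate)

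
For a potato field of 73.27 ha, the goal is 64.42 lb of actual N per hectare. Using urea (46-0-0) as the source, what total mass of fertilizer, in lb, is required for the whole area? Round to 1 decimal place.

Product per hectare = 64.42 / 46% = 140.043 lb.
Total product = 140.043 × 73.27 = 10260.99 lb.

10261.0 lb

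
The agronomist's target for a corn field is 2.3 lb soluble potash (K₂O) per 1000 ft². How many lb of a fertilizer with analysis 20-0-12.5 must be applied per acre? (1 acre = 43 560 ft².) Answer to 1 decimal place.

Product per 1000 ft² = 2.3 / 12.5% = 18.4 lb.
Convert to per acre: 18.4 × 43.56 = 801.504 lb.

801.5 lb of product per acre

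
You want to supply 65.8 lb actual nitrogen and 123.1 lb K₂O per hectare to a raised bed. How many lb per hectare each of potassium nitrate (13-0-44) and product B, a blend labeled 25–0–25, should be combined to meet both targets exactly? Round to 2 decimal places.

Let a = lb of potassium nitrate, b = lb of product B (per hectare).
N: 0.13·a + 0.25·b = 65.8
K₂O: 0.44·a + 0.25·b = 123.1
Eliminate b: (row1) − 0.25/0.25·(row2) → -0.31·a = -57.3, so a = 184.839.
Then b = (123.1 − 0.44·184.839) / 0.25 = 167.084.

184.84 lb potassium nitrate, 167.08 lb product B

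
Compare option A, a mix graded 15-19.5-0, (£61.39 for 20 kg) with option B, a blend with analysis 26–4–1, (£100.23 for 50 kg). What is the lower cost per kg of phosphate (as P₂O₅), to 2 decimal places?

option A: P₂O₅ per bag = 20 × 19.5% = 3.9 kg; cost = 61.39 / 3.9 = £15.7410/kg P₂O₅.
option B: P₂O₅ per bag = 50 × 4% = 2 kg; cost = 100.23 / 2 = £50.1150/kg P₂O₅.
option A is cheaper.

£15.74 per kg P₂O₅ (option A)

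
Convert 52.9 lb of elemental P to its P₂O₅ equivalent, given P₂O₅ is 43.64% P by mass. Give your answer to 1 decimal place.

121.2 lb P₂O₅

P₂O₅ = 52.9 / 0.4364 = 121.219 lb.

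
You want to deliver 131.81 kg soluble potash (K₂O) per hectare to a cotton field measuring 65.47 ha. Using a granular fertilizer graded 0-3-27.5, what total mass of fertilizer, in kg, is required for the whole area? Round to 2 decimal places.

31380.37 kg

Product per hectare = 131.81 / 27.5% = 479.309 kg.
Total product = 479.309 × 65.47 = 31380.366 kg.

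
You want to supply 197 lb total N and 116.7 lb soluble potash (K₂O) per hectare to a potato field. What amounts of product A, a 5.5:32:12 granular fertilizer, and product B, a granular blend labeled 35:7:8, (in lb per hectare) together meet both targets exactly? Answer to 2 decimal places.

667.15 lb product A, 458.02 lb product B

Let a = lb of product A, b = lb of product B (per hectare).
N: 0.055·a + 0.35·b = 197
K₂O: 0.12·a + 0.08·b = 116.7
Solving simultaneously: a = 667.154, b = 458.019.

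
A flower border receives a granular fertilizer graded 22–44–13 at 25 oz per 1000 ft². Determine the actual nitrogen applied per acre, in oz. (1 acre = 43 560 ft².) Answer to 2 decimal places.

nitrogen per 1000 ft² = 25 × 22% = 5.5 oz.
Convert to per acre: 5.5 × 43.56 = 239.58 oz.

239.58 oz N per acre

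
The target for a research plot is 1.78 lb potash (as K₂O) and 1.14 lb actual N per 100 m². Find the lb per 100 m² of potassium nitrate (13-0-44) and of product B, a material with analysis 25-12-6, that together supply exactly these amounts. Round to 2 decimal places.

Let a = lb of potassium nitrate, b = lb of product B (per 100 m²).
K₂O: 0.44·a + 0.06·b = 1.78
N: 0.13·a + 0.25·b = 1.14
Eliminate a: (row1) − 0.44/0.13·(row2) → -0.786154·b = -2.07846, so b = 2.64384.
Back-substitute: a = (1.78 − 0.06·2.64384) / 0.44 = 3.68493.

3.68 lb potassium nitrate, 2.64 lb product B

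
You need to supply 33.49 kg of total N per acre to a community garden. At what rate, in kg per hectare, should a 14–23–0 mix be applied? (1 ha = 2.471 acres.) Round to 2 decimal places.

591.10 kg of product per hectare

Product per acre = 33.49 / 14% = 239.214 kg.
Convert to per hectare: 239.214 × 2.471 = 591.098 kg.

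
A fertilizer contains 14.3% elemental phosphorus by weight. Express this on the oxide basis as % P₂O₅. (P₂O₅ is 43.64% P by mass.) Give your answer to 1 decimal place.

32.8% P₂O₅

%P₂O₅ = 14.3 / 0.4364 = 32.7681%.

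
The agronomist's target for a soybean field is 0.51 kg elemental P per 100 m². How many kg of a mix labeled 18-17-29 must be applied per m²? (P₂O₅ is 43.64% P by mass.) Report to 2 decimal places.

As P₂O₅: 0.51 / 0.4364 = 1.16865 kg per 100 m².
Product per 100 m² = 1.16865 / 17% = 6.87443 kg.
Convert to per m²: 6.87443 × 0.01 = 0.0687443 kg.

0.07 kg of product per sq m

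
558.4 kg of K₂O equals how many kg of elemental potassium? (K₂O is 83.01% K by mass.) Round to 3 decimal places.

463.528 kg K

K = 558.4 × 0.8301 = 463.5278 kg.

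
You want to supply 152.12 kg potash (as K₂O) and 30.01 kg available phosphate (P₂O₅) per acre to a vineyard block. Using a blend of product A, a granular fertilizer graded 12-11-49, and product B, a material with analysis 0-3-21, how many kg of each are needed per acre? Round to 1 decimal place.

With a, b = kg per acre of product A and product B:
K₂O: 0.49·a + 0.21·b = 152.12
P₂O₅: 0.11·a + 0.03·b = 30.01
Eliminate b: (row1) − 0.21/0.03·(row2) → -0.28·a = -57.95, so a = 206.964.
Then b = (30.01 − 0.11·206.964) / 0.03 = 241.464.

207.0 kg product A, 241.5 kg product B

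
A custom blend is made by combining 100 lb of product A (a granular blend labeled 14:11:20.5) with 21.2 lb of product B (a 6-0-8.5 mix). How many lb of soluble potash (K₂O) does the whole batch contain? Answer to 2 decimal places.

22.30 lb K₂O

K₂O mass = 20.5%×100 + 8.5%×21.2 = 22.302 lb.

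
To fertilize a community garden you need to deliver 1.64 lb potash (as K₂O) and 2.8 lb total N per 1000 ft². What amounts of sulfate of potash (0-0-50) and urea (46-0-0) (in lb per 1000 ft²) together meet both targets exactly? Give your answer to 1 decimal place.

Let a = lb of sulfate of potash, b = lb of urea (per 1000 ft²).
K₂O: 0.5·a + 0·b = 1.64
N: 0·a + 0.46·b = 2.8
Solving simultaneously: a = 3.28, b = 6.08696.

3.3 lb sulfate of potash, 6.1 lb urea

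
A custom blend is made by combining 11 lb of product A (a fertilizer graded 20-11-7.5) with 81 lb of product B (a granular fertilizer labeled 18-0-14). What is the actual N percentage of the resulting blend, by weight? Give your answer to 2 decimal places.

Total mass = 11 + 81 = 92 lb.
N mass = 20%×11 + 18%×81 = 16.78 lb.
% N = 16.78 / 92 = 18.2391%.

18.24% N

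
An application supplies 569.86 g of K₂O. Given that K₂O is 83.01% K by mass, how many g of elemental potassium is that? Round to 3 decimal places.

K = 569.86 × 0.8301 = 473.0408 g.

473.041 g K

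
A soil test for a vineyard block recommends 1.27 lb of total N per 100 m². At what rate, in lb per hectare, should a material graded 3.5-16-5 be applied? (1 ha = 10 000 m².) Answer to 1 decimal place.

Product per 100 m² = 1.27 / 3.5% = 36.2857 lb.
Convert to per hectare: 36.2857 × 100 = 3628.57 lb.

3628.6 lb of product per hectare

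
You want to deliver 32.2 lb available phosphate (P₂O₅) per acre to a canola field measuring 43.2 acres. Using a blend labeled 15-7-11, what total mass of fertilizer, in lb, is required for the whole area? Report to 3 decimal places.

19872.000 lb

Product per acre = 32.2 / 7% = 460 lb.
Total product = 460 × 43.2 = 19872 lb.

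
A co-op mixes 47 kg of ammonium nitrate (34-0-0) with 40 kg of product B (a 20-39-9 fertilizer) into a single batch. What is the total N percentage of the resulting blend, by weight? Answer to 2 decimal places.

Total mass = 47 + 40 = 87 kg.
N mass = 34%×47 + 20%×40 = 23.98 kg.
% N = 23.98 / 87 = 27.5632%.

27.56% N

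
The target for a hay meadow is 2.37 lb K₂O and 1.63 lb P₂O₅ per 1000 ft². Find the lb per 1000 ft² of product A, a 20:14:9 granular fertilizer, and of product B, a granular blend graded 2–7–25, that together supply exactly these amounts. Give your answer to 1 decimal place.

8.4 lb product A, 6.4 lb product B

With a, b = lb per 1000 ft² of product A and product B:
K₂O: 0.09·a + 0.25·b = 2.37
P₂O₅: 0.14·a + 0.07·b = 1.63
Eliminate a: (row1) − 0.09/0.14·(row2) → 0.205·b = 1.32214, so b = 6.44948.
Back-substitute: a = (2.37 − 0.25·6.44948) / 0.09 = 8.41812.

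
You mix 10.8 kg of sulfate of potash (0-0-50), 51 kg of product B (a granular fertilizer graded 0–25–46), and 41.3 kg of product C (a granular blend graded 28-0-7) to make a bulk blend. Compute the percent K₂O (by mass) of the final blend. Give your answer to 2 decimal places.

30.80% K₂O

Total mass = 10.8 + 51 + 41.3 = 103.1 kg.
K₂O mass = 50%×10.8 + 46%×51 + 7%×41.3 = 31.751 kg.
% K₂O = 31.751 / 103.1 = 30.7963%.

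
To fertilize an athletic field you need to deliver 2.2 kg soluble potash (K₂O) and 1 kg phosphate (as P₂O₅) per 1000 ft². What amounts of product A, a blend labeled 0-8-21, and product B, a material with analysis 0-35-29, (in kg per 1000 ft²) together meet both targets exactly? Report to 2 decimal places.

Let a = kg of product A, b = kg of product B (per 1000 ft²).
K₂O: 0.21·a + 0.29·b = 2.2
P₂O₅: 0.08·a + 0.35·b = 1
From row1: a = (2.2 − 0.29·b) / 0.21.
Into row2: 0.08·(2.2 − 0.29·b)/0.21 + 0.35·b = 1 → b = 0.675944, a = 9.54274.

9.54 kg product A, 0.68 kg product B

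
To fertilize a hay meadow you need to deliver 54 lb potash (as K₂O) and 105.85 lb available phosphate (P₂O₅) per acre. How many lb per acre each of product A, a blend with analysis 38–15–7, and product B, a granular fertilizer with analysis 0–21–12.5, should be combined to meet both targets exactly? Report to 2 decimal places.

With a, b = lb per acre of product A and product B:
K₂O: 0.07·a + 0.125·b = 54
P₂O₅: 0.15·a + 0.21·b = 105.85
Solving simultaneously: a = 466.975, b = 170.494.

466.98 lb product A, 170.49 lb product B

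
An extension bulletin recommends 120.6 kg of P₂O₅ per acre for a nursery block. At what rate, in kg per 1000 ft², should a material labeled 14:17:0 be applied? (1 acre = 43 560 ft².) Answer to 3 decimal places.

16.286 kg of product per thousand sq ft

Product per acre = 120.6 / 17% = 709.412 kg.
Convert to per 1000 ft²: 709.412 × 0.0229568 = 16.2859 kg.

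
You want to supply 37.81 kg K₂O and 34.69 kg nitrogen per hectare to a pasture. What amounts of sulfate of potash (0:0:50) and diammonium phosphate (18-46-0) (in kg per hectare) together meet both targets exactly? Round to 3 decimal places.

Per-hectare balance (a = sulfate of potash, b = diammonium phosphate):
K₂O: 0.5·a + 0·b = 37.81
N: 0·a + 0.18·b = 34.69
Solving simultaneously: a = 75.62, b = 192.7222.

75.620 kg sulfate of potash, 192.722 kg diammonium phosphate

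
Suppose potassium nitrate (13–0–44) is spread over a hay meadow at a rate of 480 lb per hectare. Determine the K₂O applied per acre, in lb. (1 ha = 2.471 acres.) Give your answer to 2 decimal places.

85.47 lb K₂O per acre

K₂O per hectare = 480 × 44% = 211.2 lb.
Convert to per acre: 211.2 × 0.404694 = 85.4715 lb.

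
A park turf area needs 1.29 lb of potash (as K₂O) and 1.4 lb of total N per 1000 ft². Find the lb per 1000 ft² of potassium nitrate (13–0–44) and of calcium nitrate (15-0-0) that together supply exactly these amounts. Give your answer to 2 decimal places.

2.93 lb potassium nitrate, 6.79 lb calcium nitrate

Let a = lb of potassium nitrate, b = lb of calcium nitrate (per 1000 ft²).
K₂O: 0.44·a + 0·b = 1.29
N: 0.13·a + 0.15·b = 1.4
Eliminate b: (row1) − 0/0.15·(row2) → 0.44·a = 1.29, so a = 2.93182.
Then b = (1.4 − 0.13·2.93182) / 0.15 = 6.79242.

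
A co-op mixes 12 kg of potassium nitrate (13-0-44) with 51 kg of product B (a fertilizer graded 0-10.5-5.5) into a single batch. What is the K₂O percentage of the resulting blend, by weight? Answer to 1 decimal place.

Total mass = 12 + 51 = 63 kg.
K₂O mass = 44%×12 + 5.5%×51 = 8.085 kg.
% K₂O = 8.085 / 63 = 12.8333%.

12.8% K₂O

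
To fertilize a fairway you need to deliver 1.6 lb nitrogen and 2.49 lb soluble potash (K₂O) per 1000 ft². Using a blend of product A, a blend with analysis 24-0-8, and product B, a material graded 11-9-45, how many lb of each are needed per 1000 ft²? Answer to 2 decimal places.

4.50 lb product A, 4.73 lb product B

Per-1000 ft² balance (a = product A, b = product B):
N: 0.24·a + 0.11·b = 1.6
K₂O: 0.08·a + 0.45·b = 2.49
Eliminate b: (row1) − 0.11/0.45·(row2) → 0.220444·a = 0.991333, so a = 4.49698.
Then b = (2.49 − 0.08·4.49698) / 0.45 = 4.73387.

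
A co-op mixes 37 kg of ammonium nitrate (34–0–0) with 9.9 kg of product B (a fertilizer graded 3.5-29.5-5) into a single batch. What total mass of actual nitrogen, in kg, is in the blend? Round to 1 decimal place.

12.9 kg N

N mass = 34%×37 + 3.5%×9.9 = 12.9265 kg.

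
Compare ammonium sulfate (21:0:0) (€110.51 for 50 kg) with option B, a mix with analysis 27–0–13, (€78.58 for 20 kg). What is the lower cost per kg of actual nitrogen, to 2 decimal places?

ammonium sulfate: N per bag = 50 × 21% = 10.5 kg; cost = 110.51 / 10.5 = €10.5248/kg N.
option B: N per bag = 20 × 27% = 5.4 kg; cost = 78.58 / 5.4 = €14.5519/kg N.
ammonium sulfate is cheaper.

€10.52 per kg N (ammonium sulfate)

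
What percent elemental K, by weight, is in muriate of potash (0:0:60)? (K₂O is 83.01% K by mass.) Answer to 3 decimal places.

%K = 60 × 0.8301 = 49.806%.

49.806% K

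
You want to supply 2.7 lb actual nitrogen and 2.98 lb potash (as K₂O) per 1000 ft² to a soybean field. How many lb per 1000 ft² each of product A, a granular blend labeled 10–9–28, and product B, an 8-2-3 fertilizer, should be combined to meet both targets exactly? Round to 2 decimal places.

8.11 lb product A, 23.61 lb product B

With a, b = lb per 1000 ft² of product A and product B:
N: 0.1·a + 0.08·b = 2.7
K₂O: 0.28·a + 0.03·b = 2.98
From row1: a = (2.7 − 0.08·b) / 0.1.
Into row2: 0.28·(2.7 − 0.08·b)/0.1 + 0.03·b = 2.98 → b = 23.6082, a = 8.1134.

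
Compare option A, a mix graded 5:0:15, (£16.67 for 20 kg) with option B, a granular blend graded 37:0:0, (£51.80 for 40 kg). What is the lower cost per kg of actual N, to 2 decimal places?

£3.50 per kg N (option B)

option A: N per bag = 20 × 5% = 1 kg; cost = 16.67 / 1 = £16.6700/kg N.
option B: N per bag = 40 × 37% = 14.8 kg; cost = 51.80 / 14.8 = £3.5000/kg N.
option B is cheaper.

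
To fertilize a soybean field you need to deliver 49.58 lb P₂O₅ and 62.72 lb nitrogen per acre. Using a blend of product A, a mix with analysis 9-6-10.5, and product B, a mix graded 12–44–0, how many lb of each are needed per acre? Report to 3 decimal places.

668.123 lb product A, 21.574 lb product B

Let a = lb of product A, b = lb of product B (per acre).
P₂O₅: 0.06·a + 0.44·b = 49.58
N: 0.09·a + 0.12·b = 62.72
From row1: a = (49.58 − 0.44·b) / 0.06.
Into row2: 0.09·(49.58 − 0.44·b)/0.06 + 0.12·b = 62.72 → b = 21.5741, a = 668.12346.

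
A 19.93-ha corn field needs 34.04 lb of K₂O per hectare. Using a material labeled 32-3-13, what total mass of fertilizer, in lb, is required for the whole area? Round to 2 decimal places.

Product per hectare = 34.04 / 13% = 261.846 lb.
Total product = 261.846 × 19.93 = 5218.594 lb.

5218.59 lb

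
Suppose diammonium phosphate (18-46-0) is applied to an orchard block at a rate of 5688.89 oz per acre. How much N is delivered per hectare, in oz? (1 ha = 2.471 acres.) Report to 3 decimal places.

2530.304 oz N per hectare

nitrogen per acre = 5688.89 × 18% = 1024 oz.
Convert to per hectare: 1024 × 2.471 = 2530.30449 oz.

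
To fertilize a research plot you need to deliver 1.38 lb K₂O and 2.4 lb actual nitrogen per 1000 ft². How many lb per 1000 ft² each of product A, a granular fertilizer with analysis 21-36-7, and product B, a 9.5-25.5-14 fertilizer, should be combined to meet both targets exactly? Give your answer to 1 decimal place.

9.0 lb product A, 5.4 lb product B

With a, b = lb per 1000 ft² of product A and product B:
K₂O: 0.07·a + 0.14·b = 1.38
N: 0.21·a + 0.095·b = 2.4
Eliminate b: (row1) − 0.14/0.095·(row2) → -0.239474·a = -2.15684, so a = 9.00659.
Then b = (2.4 − 0.21·9.00659) / 0.095 = 5.35385.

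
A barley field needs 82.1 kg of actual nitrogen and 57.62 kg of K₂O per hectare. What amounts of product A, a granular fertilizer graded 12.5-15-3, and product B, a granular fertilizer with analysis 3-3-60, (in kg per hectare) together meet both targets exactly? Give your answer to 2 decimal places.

641.45 kg product A, 63.96 kg product B

With a, b = kg per hectare of product A and product B:
N: 0.125·a + 0.03·b = 82.1
K₂O: 0.03·a + 0.6·b = 57.62
From row1: a = (82.1 − 0.03·b) / 0.125.
Into row2: 0.03·(82.1 − 0.03·b)/0.125 + 0.6·b = 57.62 → b = 63.9609, a = 641.449.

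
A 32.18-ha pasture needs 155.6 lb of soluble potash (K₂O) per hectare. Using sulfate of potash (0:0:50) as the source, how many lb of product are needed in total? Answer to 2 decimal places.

10014.42 lb

Product per hectare = 155.6 / 50% = 311.2 lb.
Total product = 311.2 × 32.18 = 10014.416 lb.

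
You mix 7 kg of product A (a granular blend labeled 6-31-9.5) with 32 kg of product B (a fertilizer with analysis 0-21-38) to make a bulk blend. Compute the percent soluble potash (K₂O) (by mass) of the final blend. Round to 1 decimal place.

32.9% K₂O

Total mass = 7 + 32 = 39 kg.
K₂O mass = 9.5%×7 + 38%×32 = 12.825 kg.
% K₂O = 12.825 / 39 = 32.8846%.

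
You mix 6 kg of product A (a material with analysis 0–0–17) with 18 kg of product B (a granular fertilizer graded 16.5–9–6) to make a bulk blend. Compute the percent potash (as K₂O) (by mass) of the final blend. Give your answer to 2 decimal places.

Total mass = 6 + 18 = 24 kg.
K₂O mass = 17%×6 + 6%×18 = 2.1 kg.
% K₂O = 2.1 / 24 = 8.75%.

8.75% K₂O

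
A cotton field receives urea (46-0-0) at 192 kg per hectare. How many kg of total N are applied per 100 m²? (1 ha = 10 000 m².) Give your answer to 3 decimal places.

nitrogen per hectare = 192 × 46% = 88.32 kg.
Convert to per 100 m²: 88.32 × 0.01 = 0.8832 kg.

0.883 kg N per hundred sq m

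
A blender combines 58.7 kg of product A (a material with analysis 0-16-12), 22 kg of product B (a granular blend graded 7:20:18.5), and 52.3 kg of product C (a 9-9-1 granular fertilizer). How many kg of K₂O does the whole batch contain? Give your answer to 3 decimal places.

11.637 kg K₂O

K₂O mass = 12%×58.7 + 18.5%×22 + 1%×52.3 = 11.637 kg.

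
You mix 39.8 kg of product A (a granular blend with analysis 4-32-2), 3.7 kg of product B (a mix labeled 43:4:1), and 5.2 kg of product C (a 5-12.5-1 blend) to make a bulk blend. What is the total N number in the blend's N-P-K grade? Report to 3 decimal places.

Total mass = 39.8 + 3.7 + 5.2 = 48.7 kg.
N mass = 4%×39.8 + 43%×3.7 + 5%×5.2 = 3.443 kg.
% N = 3.443 / 48.7 = 7.06982%.

7.070% N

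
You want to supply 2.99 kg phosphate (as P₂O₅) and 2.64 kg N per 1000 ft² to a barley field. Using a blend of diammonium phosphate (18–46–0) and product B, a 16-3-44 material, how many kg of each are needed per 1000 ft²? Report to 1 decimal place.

5.9 kg diammonium phosphate, 9.9 kg product B

Per-1000 ft² balance (a = diammonium phosphate, b = product B):
P₂O₅: 0.46·a + 0.03·b = 2.99
N: 0.18·a + 0.16·b = 2.64
Eliminate b: (row1) − 0.03/0.16·(row2) → 0.42625·a = 2.495, so a = 5.85337.
Then b = (2.64 − 0.18·5.85337) / 0.16 = 9.91496.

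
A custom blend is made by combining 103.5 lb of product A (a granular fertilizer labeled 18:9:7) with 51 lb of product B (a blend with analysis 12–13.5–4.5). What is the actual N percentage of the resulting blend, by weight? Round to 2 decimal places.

Total mass = 103.5 + 51 = 154.5 lb.
N mass = 18%×103.5 + 12%×51 = 24.75 lb.
% N = 24.75 / 154.5 = 16.0194%.

16.02% N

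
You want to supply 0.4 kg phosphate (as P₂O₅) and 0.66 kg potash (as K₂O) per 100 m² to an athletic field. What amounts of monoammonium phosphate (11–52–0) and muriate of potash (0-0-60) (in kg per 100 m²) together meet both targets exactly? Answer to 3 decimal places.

0.769 kg monoammonium phosphate, 1.100 kg muriate of potash

Let a = kg of monoammonium phosphate, b = kg of muriate of potash (per 100 m²).
P₂O₅: 0.52·a + 0·b = 0.4
K₂O: 0·a + 0.6·b = 0.66
Solving simultaneously: a = 0.769231, b = 1.1.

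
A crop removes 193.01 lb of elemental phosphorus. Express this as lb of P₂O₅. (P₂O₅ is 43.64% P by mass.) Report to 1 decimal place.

P₂O₅ = 193.01 / 0.4364 = 442.278 lb.

442.3 lb P₂O₅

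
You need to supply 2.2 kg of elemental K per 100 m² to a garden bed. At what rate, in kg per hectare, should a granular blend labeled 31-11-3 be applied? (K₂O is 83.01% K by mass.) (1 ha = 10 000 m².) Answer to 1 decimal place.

As K₂O: 2.2 / 0.8301 = 2.65028 kg per 100 m².
Product per 100 m² = 2.65028 / 3% = 88.3428 kg.
Convert to per hectare: 88.3428 × 100 = 8834.28 kg.

8834.3 kg of product per hectare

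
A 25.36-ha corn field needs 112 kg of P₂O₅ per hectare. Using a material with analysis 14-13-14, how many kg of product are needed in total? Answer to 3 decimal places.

Product per hectare = 112 / 13% = 861.538 kg.
Total product = 861.538 × 25.36 = 21848.6154 kg.

21848.615 kg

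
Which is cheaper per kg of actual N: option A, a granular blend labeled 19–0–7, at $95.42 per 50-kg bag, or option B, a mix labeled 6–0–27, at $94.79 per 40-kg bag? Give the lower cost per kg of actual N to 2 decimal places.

$10.04 per kg N (option A)

option A: N per bag = 50 × 19% = 9.5 kg; cost = 95.42 / 9.5 = $10.0442/kg N.
option B: N per bag = 40 × 6% = 2.4 kg; cost = 94.79 / 2.4 = $39.4958/kg N.
option A is cheaper.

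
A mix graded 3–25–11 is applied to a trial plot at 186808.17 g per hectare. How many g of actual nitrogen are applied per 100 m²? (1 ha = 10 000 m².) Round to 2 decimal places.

nitrogen per hectare = 186808.17 × 3% = 5604.25 g.
Convert to per 100 m²: 5604.25 × 0.01 = 56.0425 g.

56.04 g N per hundred sq m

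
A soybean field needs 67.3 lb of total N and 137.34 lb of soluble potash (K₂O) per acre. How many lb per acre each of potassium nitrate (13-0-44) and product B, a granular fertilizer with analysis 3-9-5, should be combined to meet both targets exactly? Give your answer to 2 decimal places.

With a, b = lb per acre of potassium nitrate and product B:
N: 0.13·a + 0.03·b = 67.3
K₂O: 0.44·a + 0.05·b = 137.34
Solving simultaneously: a = 112.716, b = 1754.896.

112.72 lb potassium nitrate, 1754.90 lb product B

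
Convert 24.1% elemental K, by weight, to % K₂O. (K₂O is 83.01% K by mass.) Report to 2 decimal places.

%K₂O = 24.1 / 0.8301 = 29.0326%.

29.03% K₂O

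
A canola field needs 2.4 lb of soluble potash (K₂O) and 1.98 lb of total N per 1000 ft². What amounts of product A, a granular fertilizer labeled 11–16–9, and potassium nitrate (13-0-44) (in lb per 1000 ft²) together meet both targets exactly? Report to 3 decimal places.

15.237 lb product A, 2.338 lb potassium nitrate

Per-1000 ft² balance (a = product A, b = potassium nitrate):
K₂O: 0.09·a + 0.44·b = 2.4
N: 0.11·a + 0.13·b = 1.98
From row1: a = (2.4 − 0.44·b) / 0.09.
Into row2: 0.11·(2.4 − 0.44·b)/0.09 + 0.13·b = 1.98 → b = 2.33787, a = 15.2371.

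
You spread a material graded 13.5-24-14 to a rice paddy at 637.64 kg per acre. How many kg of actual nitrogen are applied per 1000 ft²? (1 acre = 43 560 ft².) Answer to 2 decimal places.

nitrogen per acre = 637.64 × 13.5% = 86.0814 kg.
Convert to per 1000 ft²: 86.0814 × 0.0229568 = 1.97616 kg.

1.98 kg N per thousand sq ft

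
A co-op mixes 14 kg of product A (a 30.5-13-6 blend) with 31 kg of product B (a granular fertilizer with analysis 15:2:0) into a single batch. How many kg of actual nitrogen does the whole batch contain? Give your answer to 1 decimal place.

N mass = 30.5%×14 + 15%×31 = 8.92 kg.

8.9 kg N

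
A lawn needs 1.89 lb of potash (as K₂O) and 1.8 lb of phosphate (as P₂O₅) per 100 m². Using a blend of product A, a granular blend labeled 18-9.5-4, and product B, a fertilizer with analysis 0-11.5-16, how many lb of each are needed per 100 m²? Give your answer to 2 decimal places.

Per-100 m² balance (a = product A, b = product B):
K₂O: 0.04·a + 0.16·b = 1.89
P₂O₅: 0.095·a + 0.115·b = 1.8
Solving simultaneously: a = 6.66509, b = 10.1462.

6.67 lb product A, 10.15 lb product B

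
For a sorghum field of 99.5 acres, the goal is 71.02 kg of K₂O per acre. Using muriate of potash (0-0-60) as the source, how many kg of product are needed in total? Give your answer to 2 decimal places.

11777.48 kg

Product per acre = 71.02 / 60% = 118.367 kg.
Total product = 118.367 × 99.5 = 11777.483 kg.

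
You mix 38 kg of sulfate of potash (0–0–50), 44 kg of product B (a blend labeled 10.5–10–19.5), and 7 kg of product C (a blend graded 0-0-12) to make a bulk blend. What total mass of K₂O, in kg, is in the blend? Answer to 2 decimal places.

K₂O mass = 50%×38 + 19.5%×44 + 12%×7 = 28.42 kg.

28.42 kg K₂O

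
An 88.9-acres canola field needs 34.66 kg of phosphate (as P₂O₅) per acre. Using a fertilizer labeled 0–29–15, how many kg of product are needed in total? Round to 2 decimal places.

10625.08 kg

Product per acre = 34.66 / 29% = 119.517 kg.
Total product = 119.517 × 88.9 = 10625.083 kg.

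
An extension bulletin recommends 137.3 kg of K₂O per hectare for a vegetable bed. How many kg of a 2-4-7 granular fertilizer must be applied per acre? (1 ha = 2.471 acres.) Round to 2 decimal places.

793.78 kg of product per acre

Product per hectare = 137.3 / 7% = 1961.43 kg.
Convert to per acre: 1961.43 × 0.404694 = 793.779 kg.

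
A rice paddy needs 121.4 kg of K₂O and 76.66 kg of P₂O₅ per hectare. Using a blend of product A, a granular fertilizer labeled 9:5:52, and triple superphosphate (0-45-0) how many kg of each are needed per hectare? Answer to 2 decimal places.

233.46 kg product A, 144.42 kg triple superphosphate

With a, b = kg per hectare of product A and triple superphosphate:
K₂O: 0.52·a + 0·b = 121.4
P₂O₅: 0.05·a + 0.45·b = 76.66
From row1: a = (121.4 − 0·b) / 0.52.
Into row2: 0.05·(121.4 − 0·b)/0.52 + 0.45·b = 76.66 → b = 144.415, a = 233.462.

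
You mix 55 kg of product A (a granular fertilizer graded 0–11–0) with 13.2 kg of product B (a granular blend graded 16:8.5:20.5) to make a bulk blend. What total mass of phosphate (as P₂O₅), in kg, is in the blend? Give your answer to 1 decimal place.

P₂O₅ mass = 11%×55 + 8.5%×13.2 = 7.172 kg.

7.2 kg P₂O₅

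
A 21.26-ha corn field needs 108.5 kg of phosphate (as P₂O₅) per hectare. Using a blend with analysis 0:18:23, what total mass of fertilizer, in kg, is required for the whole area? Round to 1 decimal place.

Product per hectare = 108.5 / 18% = 602.778 kg.
Total product = 602.778 × 21.26 = 12815.06 kg.

12815.1 kg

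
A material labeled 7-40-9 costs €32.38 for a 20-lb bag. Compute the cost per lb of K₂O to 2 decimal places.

€17.99 per lb K₂O

K₂O in bag = 20 × 9% = 1.8 lb.
Cost per lb K₂O = €32.38 / 1.8 = €17.9889.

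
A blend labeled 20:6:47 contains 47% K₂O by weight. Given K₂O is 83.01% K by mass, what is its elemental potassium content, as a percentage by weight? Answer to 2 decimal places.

%K = 47 × 0.8301 = 39.0147%.

39.01% K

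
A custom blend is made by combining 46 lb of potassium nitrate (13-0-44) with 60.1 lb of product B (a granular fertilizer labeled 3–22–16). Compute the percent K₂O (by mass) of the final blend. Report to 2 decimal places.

28.14% K₂O

Total mass = 46 + 60.1 = 106.1 lb.
K₂O mass = 44%×46 + 16%×60.1 = 29.856 lb.
% K₂O = 29.856 / 106.1 = 28.1395%.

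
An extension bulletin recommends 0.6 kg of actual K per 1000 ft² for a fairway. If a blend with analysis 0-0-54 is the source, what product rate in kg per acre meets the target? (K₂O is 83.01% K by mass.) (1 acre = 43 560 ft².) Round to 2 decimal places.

58.31 kg of product per acre

As K₂O: 0.6 / 0.8301 = 0.722804 kg per 1000 ft².
Product per 1000 ft² = 0.722804 / 54% = 1.33853 kg.
Convert to per acre: 1.33853 × 43.56 = 58.3062 kg.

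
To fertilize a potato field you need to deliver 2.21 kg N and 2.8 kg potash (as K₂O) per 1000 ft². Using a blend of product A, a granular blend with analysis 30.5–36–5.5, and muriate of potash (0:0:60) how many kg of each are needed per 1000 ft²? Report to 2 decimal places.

With a, b = kg per 1000 ft² of product A and muriate of potash:
N: 0.305·a + 0·b = 2.21
K₂O: 0.055·a + 0.6·b = 2.8
Eliminate a: (row1) − 0.305/0.055·(row2) → -3.32727·b = -13.3173, so b = 4.00246.
Back-substitute: a = (2.21 − 0·4.00246) / 0.305 = 7.2459.

7.25 kg product A, 4.00 kg muriate of potash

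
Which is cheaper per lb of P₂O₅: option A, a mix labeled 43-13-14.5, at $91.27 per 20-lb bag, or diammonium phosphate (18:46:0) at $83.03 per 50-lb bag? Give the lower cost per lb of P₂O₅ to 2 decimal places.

option A: P₂O₅ per bag = 20 × 13% = 2.6 lb; cost = 91.27 / 2.6 = $35.1038/lb P₂O₅.
diammonium phosphate: P₂O₅ per bag = 50 × 46% = 23 lb; cost = 83.03 / 23 = $3.6100/lb P₂O₅.
diammonium phosphate is cheaper.

$3.61 per lb P₂O₅ (diammonium phosphate)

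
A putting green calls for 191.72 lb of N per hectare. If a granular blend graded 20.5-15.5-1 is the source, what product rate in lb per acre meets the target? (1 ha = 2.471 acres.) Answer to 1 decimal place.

Product per hectare = 191.72 / 20.5% = 935.22 lb.
Convert to per acre: 935.22 × 0.404694 = 378.478 lb.

378.5 lb of product per acre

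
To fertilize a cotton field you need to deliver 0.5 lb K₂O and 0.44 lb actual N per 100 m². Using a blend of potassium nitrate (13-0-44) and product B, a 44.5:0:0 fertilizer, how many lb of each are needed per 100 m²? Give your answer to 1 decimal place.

1.1 lb potassium nitrate, 0.7 lb product B

Per-100 m² balance (a = potassium nitrate, b = product B):
K₂O: 0.44·a + 0·b = 0.5
N: 0.13·a + 0.445·b = 0.44
Solving simultaneously: a = 1.13636, b = 0.656793.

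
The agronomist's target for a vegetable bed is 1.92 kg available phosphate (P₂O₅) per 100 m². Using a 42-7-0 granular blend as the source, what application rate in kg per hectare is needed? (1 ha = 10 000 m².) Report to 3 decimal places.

Product per 100 m² = 1.92 / 7% = 27.4286 kg.
Convert to per hectare: 27.4286 × 100 = 2742.8571 kg.

2742.857 kg of product per hectare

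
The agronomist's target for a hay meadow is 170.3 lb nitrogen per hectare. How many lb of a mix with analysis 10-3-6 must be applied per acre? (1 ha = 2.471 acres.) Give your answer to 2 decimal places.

689.19 lb of product per acre

Product per hectare = 170.3 / 10% = 1703 lb.
Convert to per acre: 1703 × 0.404694 = 689.1947 lb.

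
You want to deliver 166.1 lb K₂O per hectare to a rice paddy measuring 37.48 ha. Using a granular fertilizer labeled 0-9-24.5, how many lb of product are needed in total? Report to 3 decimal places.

Product per hectare = 166.1 / 24.5% = 677.959 lb.
Total product = 677.959 × 37.48 = 25409.9102 lb.

25409.910 lb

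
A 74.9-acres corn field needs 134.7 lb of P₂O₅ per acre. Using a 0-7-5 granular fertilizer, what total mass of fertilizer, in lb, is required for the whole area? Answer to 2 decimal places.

Product per acre = 134.7 / 7% = 1924.29 lb.
Total product = 1924.29 × 74.9 = 144129 lb.

144129.00 lb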